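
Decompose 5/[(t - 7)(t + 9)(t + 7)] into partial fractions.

Using cover-up method: A = 5/224, B = 5/32, C = -5/28
Result: (5/224)/(t - 7) + (5/32)/(t + 9) - (5/28)/(t + 7)


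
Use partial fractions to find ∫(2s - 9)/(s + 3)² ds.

Decompose: P = 2, Q = 2·(-3) - 9 = -15, so (2s - 9)/(s + 3)² = 2/(s + 3) - 15/(s + 3)². Integrate: ∫ P/(s + 3) ds = 2 ln|(s + 3)|; ∫ Q/(s + 3)² ds = 15/(s + 3). Sum: 2 ln|(s + 3)| + 15/(s + 3) + C


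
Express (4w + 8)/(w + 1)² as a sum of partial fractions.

(4w + 8) = α(w + 1) + β. At w = -1: β = 4·(-1) + 8 = 4. Coeff of w: α = 4
Result: 4/(w + 1) + 4/(w + 1)²


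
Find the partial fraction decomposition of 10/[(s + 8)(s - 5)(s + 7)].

Using cover-up method: A = 10/13, B = 5/78, C = -5/6
Result: (10/13)/(s + 8) + (5/78)/(s - 5) - (5/6)/(s + 7)


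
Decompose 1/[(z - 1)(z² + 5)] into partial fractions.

Cover-up at z = 1: A = 1/(1² + 5) = 1/6. Then B = -A = -1/6, C = -A·(0 + 1) = -1/6
Result: (1/6)/(z - 1) - ((1/6)z + 1/6)/(z² + 5)


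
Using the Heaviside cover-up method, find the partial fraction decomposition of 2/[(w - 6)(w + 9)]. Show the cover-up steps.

Cover (w - 6): set w=6, get P = 2/(6 + 9) = 2/15. Cover (w + 9): set w=-9, get Q = 2/(-9 - 6) = -2/15.
Result: (2/15)/(w - 6) - (2/15)/(w + 9)


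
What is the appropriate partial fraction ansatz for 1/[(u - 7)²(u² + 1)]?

Repeated linear + quadratic: α/(u - 7) + β/(u - 7)² + (γu + δ)/(u² + 1)


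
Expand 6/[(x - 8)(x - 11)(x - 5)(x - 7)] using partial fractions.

Using Heaviside cover-up: (-2/3)/(x - 8) + (1/12)/(x - 11) - (1/6)/(x - 5) + (3/4)/(x - 7)


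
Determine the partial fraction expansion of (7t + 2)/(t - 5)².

(7t + 2) = A(t - 5) + B. At t = 5: B = 7·5 + 2 = 37. Coeff of t: A = 7
Result: 7/(t - 5) + 37/(t - 5)²


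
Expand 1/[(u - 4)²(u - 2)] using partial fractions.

Cover-up at u=2: γ = 1/(2 - 4)² = 1/4. Cover-up at u=4: β = 1/(4 - 2) = 1/2. Comparing u² coeff: α = -γ = -1/4
Result: (-1/4)/(u - 4) + (1/2)/(u - 4)² + (1/4)/(u - 2)


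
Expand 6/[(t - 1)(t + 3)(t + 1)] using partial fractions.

Using cover-up method: A = 3/4, B = 3/4, C = -3/2
Result: (3/4)/(t - 1) + (3/4)/(t + 3) - (3/2)/(t + 1)


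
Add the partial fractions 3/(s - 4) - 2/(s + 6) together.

Common denominator (s - 4)(s + 6). Numerator: 3(s + 6) - 2(s - 4) = (3s + 18) - (2s - 8) = s + 26
Result: (s + 26)/[(s - 4)(s + 6)]


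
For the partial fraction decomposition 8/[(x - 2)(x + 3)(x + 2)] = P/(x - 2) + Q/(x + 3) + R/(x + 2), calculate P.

Cover-up at x = 2: P = 8/[(2 + 3)(2 + 2)] = 8/[(5)(4)] = 8/20 = 2/5


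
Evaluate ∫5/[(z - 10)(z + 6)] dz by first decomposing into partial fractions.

Decompose: 5/[(z - 10)(z + 6)] = (5/16)/(z - 10) - (5/16)/(z + 6). Integrate each term: (5/16) ln|(z - 10)| - (5/16) ln|(z + 6)| + C


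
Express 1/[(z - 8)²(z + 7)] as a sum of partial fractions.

Cover-up at z=-7: R = 1/(-7 - 8)² = 1/225. Cover-up at z=8: Q = 1/(8 + 7) = 1/15. Comparing z² coeff: P = -R = -1/225
Result: (-1/225)/(z - 8) + (1/15)/(z - 8)² + (1/225)/(z + 7)


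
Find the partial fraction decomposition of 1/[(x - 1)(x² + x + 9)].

Cover-up at x = 1: A = 1/(1² + 1·1 + 9) = 1/11. Then B = -A = -1/11, C = -A·(1 + 1) = -2/11
Result: (1/11)/(x - 1) - ((1/11)x + 2/11)/(x² + x + 9)


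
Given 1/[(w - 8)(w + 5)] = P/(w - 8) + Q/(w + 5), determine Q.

Cover-up at w = -5: Q = 1/(-5 - 8) = -1/13


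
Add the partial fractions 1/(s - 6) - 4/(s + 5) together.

Common denominator (s - 6)(s + 5). Numerator: 1(s + 5) - 4(s - 6) = (s + 5) - (4s - 24) = -3s + 29
Result: (-3s + 29)/[(s - 6)(s + 5)]


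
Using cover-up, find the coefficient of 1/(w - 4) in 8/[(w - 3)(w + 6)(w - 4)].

Cover (w - 4), set w=4: 8/[(4 - 3)(4 + 6)] = 4/5


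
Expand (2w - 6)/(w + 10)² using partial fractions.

(2w - 6) = α(w + 10) + β. At w = -10: β = 2·(-10) - 6 = -26. Coeff of w: α = 2
Result: 2/(w + 10) - 26/(w + 10)²


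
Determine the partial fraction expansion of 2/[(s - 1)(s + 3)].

2/(s - 1)(s + 3) = P/(s - 1) + Q/(s + 3). P = 2/(1 + 3) = 1/2, Q = 2/(-3 - 1) = -1/2
Result: (1/2)/(s - 1) - (1/2)/(s + 3)


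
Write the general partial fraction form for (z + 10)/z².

Repeated linear factor: α/z + β/z²


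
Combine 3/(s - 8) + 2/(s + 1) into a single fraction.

Common denominator (s - 8)(s + 1). Numerator: 3(s + 1) + 2(s - 8) = (3s + 3) + (2s - 16) = 5s - 13
Result: (5s - 13)/[(s - 8)(s + 1)]


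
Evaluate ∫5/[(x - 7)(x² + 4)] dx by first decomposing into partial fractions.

Cover-up at x=7: A = 5/(7²+4) = 5/53. Coeff matching: B = -5/53, C = -35/53. Decomposition: (5/53)/(x - 7) - ((5/53)x + 35/53)/(x² + 4). Integrate: linear → ln, quadratic → (1/2)ln + arctan: (5/53) ln|(x - 7)| - (5/106) ln(x² + 4) - (35/106) arctan(x/2) + C


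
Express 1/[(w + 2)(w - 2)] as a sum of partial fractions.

1/(w + 2)(w - 2) = α/(w + 2) + β/(w - 2). α = 1/(-2 - 2) = -1/4, β = 1/(2 + 2) = 1/4
Result: (-1/4)/(w + 2) + (1/4)/(w - 2)


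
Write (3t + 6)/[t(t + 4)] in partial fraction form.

At t=0: A = (3·0 + 6)/(0 + 4) = 3/2. At t=-4: B = (3·(-4) + 6)/(-4 - 0) = 3/2
Result: (3/2)/t + (3/2)/(t + 4)


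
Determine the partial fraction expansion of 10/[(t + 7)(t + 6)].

10/(t + 7)(t + 6) = A/(t + 7) + B/(t + 6). A = 10/(-7 + 6) = -10, B = 10/(-6 + 7) = 10
Result: -10/(t + 7) + 10/(t + 6)


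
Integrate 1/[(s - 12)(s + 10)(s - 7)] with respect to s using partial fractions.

Cover-up: α = 1/110, β = 1/374, γ = -1/85. Decomposition: (1/110)/(s - 12) + (1/374)/(s + 10) - (1/85)/(s - 7). Integrate each term: (1/110) ln|(s - 12)| + (1/374) ln|(s + 10)| - (1/85) ln|(s - 7)| + C


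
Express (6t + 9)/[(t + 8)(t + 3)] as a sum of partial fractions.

At t=-8: A = (6·(-8) + 9)/(-8 + 3) = 39/5. At t=-3: B = (6·(-3) + 9)/(-3 + 8) = -9/5
Result: (39/5)/(t + 8) - (9/5)/(t + 3)


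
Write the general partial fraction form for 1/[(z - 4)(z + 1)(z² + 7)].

Two linear + quadratic: A/(z - 4) + B/(z + 1) + (Cz + D)/(z² + 7)


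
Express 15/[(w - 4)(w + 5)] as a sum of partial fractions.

15/(w - 4)(w + 5) = α/(w - 4) + β/(w + 5). α = 15/(4 + 5) = 5/3, β = 15/(-5 - 4) = -5/3
Result: (5/3)/(w - 4) - (5/3)/(w + 5)


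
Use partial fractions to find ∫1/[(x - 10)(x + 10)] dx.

Decompose: 1/[(x - 10)(x + 10)] = (1/20)/(x - 10) - (1/20)/(x + 10). Integrate each term: (1/20) ln|(x - 10)| - (1/20) ln|(x + 10)| + C


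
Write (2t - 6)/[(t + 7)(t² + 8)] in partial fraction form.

At t=-7: α = (2·(-7) - 6)/((-7)² + 8) = -20/57. β = -α = 20/57, γ = 2 - (-7)·α = -26/57
Result: (-20/57)/(t + 7) + ((20/57)t - 26/57)/(t² + 8)


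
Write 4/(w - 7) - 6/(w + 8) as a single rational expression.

Common denominator (w - 7)(w + 8). Numerator: 4(w + 8) - 6(w - 7) = (4w + 32) - (6w - 42) = -2w + 74
Result: (-2w + 74)/[(w - 7)(w + 8)]


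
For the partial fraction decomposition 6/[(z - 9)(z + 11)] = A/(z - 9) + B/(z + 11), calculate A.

Cover-up at z = 9: A = 6/(9 + 11) = 6/20 = 3/10


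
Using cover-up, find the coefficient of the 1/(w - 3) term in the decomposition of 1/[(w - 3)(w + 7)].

Cover (w - 3), set w=3: 1/((w + 7) at w=3) = 1/(10) = 1/10


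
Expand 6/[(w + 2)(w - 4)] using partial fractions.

6/(w + 2)(w - 4) = A/(w + 2) + B/(w - 4). A = 6/(-2 - 4) = -1, B = 6/(4 + 2) = 1
Result: -1/(w + 2) + 1/(w - 4)


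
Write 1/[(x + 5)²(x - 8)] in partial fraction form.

Cover-up at x=8: R = 1/(8 + 5)² = 1/169. Cover-up at x=-5: Q = 1/(-5 - 8) = -1/13. Comparing x² coeff: P = -R = -1/169
Result: (-1/169)/(x + 5) - (1/13)/(x + 5)² + (1/169)/(x - 8)


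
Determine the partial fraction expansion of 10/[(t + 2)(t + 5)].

10/(t + 2)(t + 5) = A/(t + 2) + B/(t + 5). A = 10/(-2 + 5) = 10/3, B = 10/(-5 + 2) = -10/3
Result: (10/3)/(t + 2) - (10/3)/(t + 5)


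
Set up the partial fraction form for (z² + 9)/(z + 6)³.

Repeated linear factor (power 3): α/(z + 6) + β/(z + 6)² + γ/(z + 6)³


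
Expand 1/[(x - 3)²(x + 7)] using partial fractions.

Cover-up at x=-7: R = 1/(-7 - 3)² = 1/100. Cover-up at x=3: Q = 1/(3 + 7) = 1/10. Comparing x² coeff: P = -R = -1/100
Result: (-1/100)/(x - 3) + (1/10)/(x - 3)² + (1/100)/(x + 7)


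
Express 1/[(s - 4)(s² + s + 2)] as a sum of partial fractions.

Cover-up at s = 4: P = 1/(4² + 1·4 + 2) = 1/22. Then Q = -P = -1/22, R = -P·(1 + 4) = -5/22
Result: (1/22)/(s - 4) - ((1/22)s + 5/22)/(s² + s + 2)


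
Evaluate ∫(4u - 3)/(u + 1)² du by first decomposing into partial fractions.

Decompose: α = 4, β = 4·(-1) - 3 = -7, so (4u - 3)/(u + 1)² = 4/(u + 1) - 7/(u + 1)². Integrate: ∫ α/(u + 1) du = 4 ln|(u + 1)|; ∫ β/(u + 1)² du = 7/(u + 1). Sum: 4 ln|(u + 1)| + 7/(u + 1) + C


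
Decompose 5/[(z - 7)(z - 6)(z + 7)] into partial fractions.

Using cover-up method: α = 5/14, β = -5/13, γ = 5/182
Result: (5/14)/(z - 7) - (5/13)/(z - 6) + (5/182)/(z + 7)


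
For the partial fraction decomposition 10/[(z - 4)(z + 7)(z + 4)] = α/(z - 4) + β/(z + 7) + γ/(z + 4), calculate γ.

Cover-up at z = -4: γ = 10/[(-4 - 4)(-4 + 7)] = 10/[(-8)(3)] = -10/24 = -5/12


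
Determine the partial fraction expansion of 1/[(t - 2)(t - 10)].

1/(t - 2)(t - 10) = A/(t - 2) + B/(t - 10). A = 1/(2 - 10) = -1/8, B = 1/(10 - 2) = 1/8
Result: (-1/8)/(t - 2) + (1/8)/(t - 10)


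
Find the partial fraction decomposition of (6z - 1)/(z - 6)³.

(6z - 1) = α(z - 6)² + β(z - 6) + γ. At z = 6: γ = 6·6 - 1 = 35. Coefficients: α = 0, β = 6
Result: 6/(z - 6)² + 35/(z - 6)³


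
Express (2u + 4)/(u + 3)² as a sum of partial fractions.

(2u + 4) = P(u + 3) + Q. At u = -3: Q = 2·(-3) + 4 = -2. Coeff of u: P = 2
Result: 2/(u + 3) - 2/(u + 3)²


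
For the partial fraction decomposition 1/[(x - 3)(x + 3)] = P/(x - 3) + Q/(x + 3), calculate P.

Cover-up at x = 3: P = 1/(3 + 3) = 1/6


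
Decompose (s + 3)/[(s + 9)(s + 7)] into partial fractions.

At s=-9: P = (1·(-9) + 3)/(-9 + 7) = 3. At s=-7: Q = (1·(-7) + 3)/(-7 + 9) = -2
Result: 3/(s + 9) - 2/(s + 7)


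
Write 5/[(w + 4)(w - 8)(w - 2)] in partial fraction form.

Using cover-up method: P = 5/72, Q = 5/72, R = -5/36
Result: (5/72)/(w + 4) + (5/72)/(w - 8) - (5/36)/(w - 2)


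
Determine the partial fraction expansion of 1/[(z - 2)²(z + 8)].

Cover-up at z=-8: R = 1/(-8 - 2)² = 1/100. Cover-up at z=2: Q = 1/(2 + 8) = 1/10. Comparing z² coeff: P = -R = -1/100
Result: (-1/100)/(z - 2) + (1/10)/(z - 2)² + (1/100)/(z + 8)


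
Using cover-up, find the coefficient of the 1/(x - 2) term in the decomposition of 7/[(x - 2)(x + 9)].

Cover (x - 2), set x=2: 7/((x + 9) at x=2) = 7/(11) = 7/11


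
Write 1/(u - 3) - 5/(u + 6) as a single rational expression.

Common denominator (u - 3)(u + 6). Numerator: 1(u + 6) - 5(u - 3) = (u + 6) - (5u - 15) = -4u + 21
Result: (-4u + 21)/[(u - 3)(u + 6)]


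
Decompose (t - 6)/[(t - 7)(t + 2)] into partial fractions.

At t=7: A = (1·7 - 6)/(7 + 2) = 1/9. At t=-2: B = (1·(-2) - 6)/(-2 - 7) = 8/9
Result: (1/9)/(t - 7) + (8/9)/(t + 2)


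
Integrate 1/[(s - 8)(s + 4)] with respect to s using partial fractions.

Decompose: 1/[(s - 8)(s + 4)] = (1/12)/(s - 8) - (1/12)/(s + 4). Integrate each term: (1/12) ln|(s - 8)| - (1/12) ln|(s + 4)| + C


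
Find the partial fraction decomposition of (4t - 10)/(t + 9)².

(4t - 10) = A(t + 9) + B. At t = -9: B = 4·(-9) - 10 = -46. Coeff of t: A = 4
Result: 4/(t + 9) - 46/(t + 9)²


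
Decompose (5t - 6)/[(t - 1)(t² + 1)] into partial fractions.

At t=1: α = (5·1 - 6)/(1² + 1) = -1/2. β = -α = 1/2, γ = 5 - 1·α = 11/2
Result: (-1/2)/(t - 1) + ((1/2)t + 11/2)/(t² + 1)


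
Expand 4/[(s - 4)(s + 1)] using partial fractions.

4/(s - 4)(s + 1) = A/(s - 4) + B/(s + 1). A = 4/(4 + 1) = 4/5, B = 4/(-1 - 4) = -4/5
Result: (4/5)/(s - 4) - (4/5)/(s + 1)


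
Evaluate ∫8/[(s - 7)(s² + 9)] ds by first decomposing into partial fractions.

Cover-up at s=7: P = 8/(7²+9) = 4/29. Coeff matching: Q = -4/29, R = -28/29. Decomposition: (4/29)/(s - 7) - ((4/29)s + 28/29)/(s² + 9). Integrate: linear → ln, quadratic → (1/2)ln + arctan: (4/29) ln|(s - 7)| - (2/29) ln(s² + 9) - (28/87) arctan(s/3) + C


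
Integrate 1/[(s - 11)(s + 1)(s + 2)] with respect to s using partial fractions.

Cover-up: P = 1/156, Q = -1/12, R = 1/13. Decomposition: (1/156)/(s - 11) - (1/12)/(s + 1) + (1/13)/(s + 2). Integrate each term: (1/156) ln|(s - 11)| - (1/12) ln|(s + 1)| + (1/13) ln|(s + 2)| + C


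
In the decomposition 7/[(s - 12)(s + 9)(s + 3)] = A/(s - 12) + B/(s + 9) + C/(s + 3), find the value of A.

Cover-up at s = 12: A = 7/[(12 + 9)(12 + 3)] = 7/[(21)(15)] = 7/315 = 1/45


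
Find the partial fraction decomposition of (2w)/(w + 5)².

(2w) = A(w + 5) + B. At w = -5: B = 2·(-5) + 0 = -10. Coeff of w: A = 2
Result: 2/(w + 5) - 10/(w + 5)²


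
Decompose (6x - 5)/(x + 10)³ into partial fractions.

(6x - 5) = A(x + 10)² + B(x + 10) + C. At x = -10: C = 6·(-10) - 5 = -65. Coefficients: A = 0, B = 6
Result: 6/(x + 10)² - 65/(x + 10)³


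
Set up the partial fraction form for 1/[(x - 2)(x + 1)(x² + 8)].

Two linear + quadratic: P/(x - 2) + Q/(x + 1) + (Rx + S)/(x² + 8)


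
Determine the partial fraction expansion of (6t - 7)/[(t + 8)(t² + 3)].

At t=-8: A = (6·(-8) - 7)/((-8)² + 3) = -55/67. B = -A = 55/67, C = 6 - (-8)·A = -38/67
Result: (-55/67)/(t + 8) + ((55/67)t - 38/67)/(t² + 3)


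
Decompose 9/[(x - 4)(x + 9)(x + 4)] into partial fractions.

Using cover-up method: α = 9/104, β = 9/65, γ = -9/40
Result: (9/104)/(x - 4) + (9/65)/(x + 9) - (9/40)/(x + 4)


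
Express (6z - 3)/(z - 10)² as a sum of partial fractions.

(6z - 3) = α(z - 10) + β. At z = 10: β = 6·10 - 3 = 57. Coeff of z: α = 6
Result: 6/(z - 10) + 57/(z - 10)²


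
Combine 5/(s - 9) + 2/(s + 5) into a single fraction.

Common denominator (s - 9)(s + 5). Numerator: 5(s + 5) + 2(s - 9) = (5s + 25) + (2s - 18) = 7s + 7
Result: (7s + 7)/[(s - 9)(s + 5)]


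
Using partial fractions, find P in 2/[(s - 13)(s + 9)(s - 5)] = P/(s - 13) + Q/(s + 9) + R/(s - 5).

Cover-up at s = 13: P = 2/[(13 + 9)(13 - 5)] = 2/[(22)(8)] = 2/176 = 1/88


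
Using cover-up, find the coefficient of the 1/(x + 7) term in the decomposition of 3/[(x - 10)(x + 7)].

Cover (x + 7), set x=-7: 3/((x - 10) at x=-7) = 3/(-17) = -3/17


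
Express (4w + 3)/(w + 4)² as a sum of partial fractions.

(4w + 3) = α(w + 4) + β. At w = -4: β = 4·(-4) + 3 = -13. Coeff of w: α = 4
Result: 4/(w + 4) - 13/(w + 4)²


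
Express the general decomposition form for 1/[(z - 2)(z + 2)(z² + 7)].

Two linear + quadratic: A/(z - 2) + B/(z + 2) + (Cz + D)/(z² + 7)


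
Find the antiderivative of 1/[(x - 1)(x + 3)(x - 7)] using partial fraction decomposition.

Cover-up: α = -1/24, β = 1/40, γ = 1/60. Decomposition: (-1/24)/(x - 1) + (1/40)/(x + 3) + (1/60)/(x - 7). Integrate each term: (-1/24) ln|(x - 1)| + (1/40) ln|(x + 3)| + (1/60) ln|(x - 7)| + C


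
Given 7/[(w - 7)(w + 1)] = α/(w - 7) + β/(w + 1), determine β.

Cover-up at w = -1: β = 7/(-1 - 7) = -7/8


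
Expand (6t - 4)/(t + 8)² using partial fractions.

(6t - 4) = A(t + 8) + B. At t = -8: B = 6·(-8) - 4 = -52. Coeff of t: A = 6
Result: 6/(t + 8) - 52/(t + 8)²


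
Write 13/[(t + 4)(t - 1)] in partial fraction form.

13/(t + 4)(t - 1) = α/(t + 4) + β/(t - 1). α = 13/(-4 - 1) = -13/5, β = 13/(1 + 4) = 13/5
Result: (-13/5)/(t + 4) + (13/5)/(t - 1)


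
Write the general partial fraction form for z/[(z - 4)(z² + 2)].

Linear + irreducible quadratic: α/(z - 4) + (βz + γ)/(z² + 2)


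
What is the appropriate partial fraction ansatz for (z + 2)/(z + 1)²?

Repeated linear factor: α/(z + 1) + β/(z + 1)²


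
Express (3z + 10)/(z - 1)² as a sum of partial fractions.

(3z + 10) = α(z - 1) + β. At z = 1: β = 3·1 + 10 = 13. Coeff of z: α = 3
Result: 3/(z - 1) + 13/(z - 1)²


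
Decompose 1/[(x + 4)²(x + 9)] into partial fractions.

Cover-up at x=-9: C = 1/(-9 + 4)² = 1/25. Cover-up at x=-4: B = 1/(-4 + 9) = 1/5. Comparing x² coeff: A = -C = -1/25
Result: (-1/25)/(x + 4) + (1/5)/(x + 4)² + (1/25)/(x + 9)


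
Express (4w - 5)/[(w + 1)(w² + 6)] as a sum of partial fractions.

At w=-1: A = (4·(-1) - 5)/((-1)² + 6) = -9/7. B = -A = 9/7, C = 4 - (-1)·A = 19/7
Result: (-9/7)/(w + 1) + ((9/7)w + 19/7)/(w² + 6)


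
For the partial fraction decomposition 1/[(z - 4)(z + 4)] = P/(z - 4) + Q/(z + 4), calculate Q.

Cover-up at z = -4: Q = 1/(-4 - 4) = -1/8


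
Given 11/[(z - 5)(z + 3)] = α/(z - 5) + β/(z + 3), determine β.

Cover-up at z = -3: β = 11/(-3 - 5) = -11/8


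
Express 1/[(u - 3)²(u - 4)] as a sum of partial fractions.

Cover-up at u=4: C = 1/(4 - 3)² = 1. Cover-up at u=3: B = 1/(3 - 4) = -1. Comparing u² coeff: A = -C = -1
Result: -1/(u - 3) - 1/(u - 3)² + 1/(u - 4)


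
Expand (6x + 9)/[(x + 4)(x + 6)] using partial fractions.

At x=-4: P = (6·(-4) + 9)/(-4 + 6) = -15/2. At x=-6: Q = (6·(-6) + 9)/(-6 + 4) = 27/2
Result: (-15/2)/(x + 4) + (27/2)/(x + 6)


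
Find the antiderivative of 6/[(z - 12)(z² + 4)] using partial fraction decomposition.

Cover-up at z=12: A = 6/(12²+4) = 3/74. Coeff matching: B = -3/74, C = -18/37. Decomposition: (3/74)/(z - 12) - ((3/74)z + 18/37)/(z² + 4). Integrate: linear → ln, quadratic → (1/2)ln + arctan: (3/74) ln|(z - 12)| - (3/148) ln(z² + 4) - (9/37) arctan(z/2) + C


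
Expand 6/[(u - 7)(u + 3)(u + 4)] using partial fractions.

Using cover-up method: A = 3/55, B = -3/5, C = 6/11
Result: (3/55)/(u - 7) - (3/5)/(u + 3) + (6/11)/(u + 4)


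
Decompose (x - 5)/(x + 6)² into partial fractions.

(x - 5) = A(x + 6) + B. At x = -6: B = 1·(-6) - 5 = -11. Coeff of x: A = 1
Result: 1/(x + 6) - 11/(x + 6)²


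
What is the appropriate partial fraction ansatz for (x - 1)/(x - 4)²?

Repeated linear factor: A/(x - 4) + B/(x - 4)²


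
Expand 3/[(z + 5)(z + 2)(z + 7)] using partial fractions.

Using cover-up method: A = -1/2, B = 1/5, C = 3/10
Result: (-1/2)/(z + 5) + (1/5)/(z + 2) + (3/10)/(z + 7)


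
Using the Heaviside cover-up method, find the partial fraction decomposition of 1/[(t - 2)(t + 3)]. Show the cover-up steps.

Cover (t - 2): set t=2, get A = 1/(2 + 3) = 1/5. Cover (t + 3): set t=-3, get B = 1/(-3 - 2) = -1/5.
Result: (1/5)/(t - 2) - (1/5)/(t + 3)


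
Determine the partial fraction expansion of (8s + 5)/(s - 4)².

(8s + 5) = P(s - 4) + Q. At s = 4: Q = 8·4 + 5 = 37. Coeff of s: P = 8
Result: 8/(s - 4) + 37/(s - 4)²


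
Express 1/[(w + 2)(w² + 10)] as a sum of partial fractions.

Cover-up at w = -2: A = 1/((-2)² + 10) = 1/14. Then B = -A = -1/14, C = -A·(0 - 2) = 1/7
Result: (1/14)/(w + 2) - ((1/14)w - 1/7)/(w² + 10)


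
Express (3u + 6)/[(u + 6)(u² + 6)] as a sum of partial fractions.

At u=-6: P = (3·(-6) + 6)/((-6)² + 6) = -2/7. Q = -P = 2/7, R = 3 - (-6)·P = 9/7
Result: (-2/7)/(u + 6) + ((2/7)u + 9/7)/(u² + 6)


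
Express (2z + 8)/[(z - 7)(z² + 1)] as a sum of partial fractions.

At z=7: α = (2·7 + 8)/(7² + 1) = 11/25. β = -α = -11/25, γ = 2 - 7·α = -27/25
Result: (11/25)/(z - 7) - ((11/25)z + 27/25)/(z² + 1)


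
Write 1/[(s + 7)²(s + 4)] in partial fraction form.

Cover-up at s=-4: γ = 1/(-4 + 7)² = 1/9. Cover-up at s=-7: β = 1/(-7 + 4) = -1/3. Comparing s² coeff: α = -γ = -1/9
Result: (-1/9)/(s + 7) - (1/3)/(s + 7)² + (1/9)/(s + 4)


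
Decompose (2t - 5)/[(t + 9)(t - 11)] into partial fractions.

At t=-9: A = (2·(-9) - 5)/(-9 - 11) = 23/20. At t=11: B = (2·11 - 5)/(11 + 9) = 17/20
Result: (23/20)/(t + 9) + (17/20)/(t - 11)


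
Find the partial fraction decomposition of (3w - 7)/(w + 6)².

(3w - 7) = α(w + 6) + β. At w = -6: β = 3·(-6) - 7 = -25. Coeff of w: α = 3
Result: 3/(w + 6) - 25/(w + 6)²


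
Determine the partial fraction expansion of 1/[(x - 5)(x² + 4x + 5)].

Cover-up at x = 5: P = 1/(5² + 4·5 + 5) = 1/50. Then Q = -P = -1/50, R = -P·(4 + 5) = -9/50
Result: (1/50)/(x - 5) - ((1/50)x + 9/50)/(x² + 4x + 5)


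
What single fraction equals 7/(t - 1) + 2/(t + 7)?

Common denominator (t - 1)(t + 7). Numerator: 7(t + 7) + 2(t - 1) = (7t + 49) + (2t - 2) = 9t + 47
Result: (9t + 47)/[(t - 1)(t + 7)]


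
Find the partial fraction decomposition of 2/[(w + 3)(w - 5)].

2/(w + 3)(w - 5) = A/(w + 3) + B/(w - 5). A = 2/(-3 - 5) = -1/4, B = 2/(5 + 3) = 1/4
Result: (-1/4)/(w + 3) + (1/4)/(w - 5)


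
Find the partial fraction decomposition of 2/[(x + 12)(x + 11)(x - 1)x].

Using Heaviside cover-up: (-1/78)/(x + 12) + (1/66)/(x + 11) + (1/78)/(x - 1) - (1/66)/x


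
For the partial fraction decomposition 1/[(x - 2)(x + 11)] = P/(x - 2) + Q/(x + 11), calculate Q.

Cover-up at x = -11: Q = 1/(-11 - 2) = -1/13


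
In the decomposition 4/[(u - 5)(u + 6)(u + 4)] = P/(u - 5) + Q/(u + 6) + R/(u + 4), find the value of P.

Cover-up at u = 5: P = 4/[(5 + 6)(5 + 4)] = 4/[(11)(9)] = 4/99


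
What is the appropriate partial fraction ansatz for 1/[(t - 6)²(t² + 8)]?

Repeated linear + quadratic: A/(t - 6) + B/(t - 6)² + (Ct + D)/(t² + 8)


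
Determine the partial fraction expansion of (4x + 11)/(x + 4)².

(4x + 11) = α(x + 4) + β. At x = -4: β = 4·(-4) + 11 = -5. Coeff of x: α = 4
Result: 4/(x + 4) - 5/(x + 4)²


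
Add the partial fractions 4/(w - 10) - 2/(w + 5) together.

Common denominator (w - 10)(w + 5). Numerator: 4(w + 5) - 2(w - 10) = (4w + 20) - (2w - 20) = 2w + 40
Result: (2w + 40)/[(w - 10)(w + 5)]


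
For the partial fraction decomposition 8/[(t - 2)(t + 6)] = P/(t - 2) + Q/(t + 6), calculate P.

Cover-up at t = 2: P = 8/(2 + 6) = 8/8 = 1


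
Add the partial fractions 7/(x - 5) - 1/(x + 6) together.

Common denominator (x - 5)(x + 6). Numerator: 7(x + 6) - 1(x - 5) = (7x + 42) - (x - 5) = 6x + 47
Result: (6x + 47)/[(x - 5)(x + 6)]


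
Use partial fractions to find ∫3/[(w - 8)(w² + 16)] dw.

Cover-up at w=8: A = 3/(8²+16) = 3/80. Coeff matching: B = -3/80, C = -3/10. Decomposition: (3/80)/(w - 8) - ((3/80)w + 3/10)/(w² + 16). Integrate: linear → ln, quadratic → (1/2)ln + arctan: (3/80) ln|(w - 8)| - (3/160) ln(w² + 16) - (3/40) arctan(w/4) + C


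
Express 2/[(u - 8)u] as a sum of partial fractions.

2/(u - 8)u = α/(u - 8) + β/u. α = 2/(8 - 0) = 1/4, β = 2/(0 - 8) = -1/4
Result: (1/4)/(u - 8) - (1/4)/u


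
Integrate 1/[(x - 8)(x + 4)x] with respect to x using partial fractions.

Cover-up: α = 1/96, β = 1/48, γ = -1/32. Decomposition: (1/96)/(x - 8) + (1/48)/(x + 4) - (1/32)/x. Integrate each term: (1/96) ln|(x - 8)| + (1/48) ln|(x + 4)| - (1/32) ln|x| + C


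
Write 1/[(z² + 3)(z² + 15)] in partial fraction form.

Coefficient matching gives P = R = 0, Q = 1/(15-3) = 1/12, S = -Q = -1/12
Result: (1/12)/(z² + 3) - (1/12)/(z² + 15)


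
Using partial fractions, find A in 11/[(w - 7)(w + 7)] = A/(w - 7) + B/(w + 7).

Cover-up at w = 7: A = 11/(7 + 7) = 11/14


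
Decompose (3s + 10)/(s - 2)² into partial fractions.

(3s + 10) = P(s - 2) + Q. At s = 2: Q = 3·2 + 10 = 16. Coeff of s: P = 3
Result: 3/(s - 2) + 16/(s - 2)²


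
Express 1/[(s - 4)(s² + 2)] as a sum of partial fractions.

Cover-up at s = 4: α = 1/(4² + 2) = 1/18. Then β = -α = -1/18, γ = -α·(0 + 4) = -2/9
Result: (1/18)/(s - 4) - ((1/18)s + 2/9)/(s² + 2)


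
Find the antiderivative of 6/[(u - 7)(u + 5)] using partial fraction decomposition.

Decompose: 6/[(u - 7)(u + 5)] = (1/2)/(u - 7) - (1/2)/(u + 5). Integrate each term: (1/2) ln|(u - 7)| - (1/2) ln|(u + 5)| + C


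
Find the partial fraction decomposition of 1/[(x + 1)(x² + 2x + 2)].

Cover-up at x = -1: A = 1/((-1)² + 2·(-1) + 2) = 1. Then B = -A = -1, C = -A·(2 - 1) = -1
Result: 1/(x + 1) - (x + 1)/(x² + 2x + 2)


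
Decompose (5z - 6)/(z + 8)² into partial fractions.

(5z - 6) = P(z + 8) + Q. At z = -8: Q = 5·(-8) - 6 = -46. Coeff of z: P = 5
Result: 5/(z + 8) - 46/(z + 8)²


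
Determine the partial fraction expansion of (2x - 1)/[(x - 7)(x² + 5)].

At x=7: A = (2·7 - 1)/(7² + 5) = 13/54. B = -A = -13/54, C = 2 - 7·A = 17/54
Result: (13/54)/(x - 7) - ((13/54)x - 17/54)/(x² + 5)


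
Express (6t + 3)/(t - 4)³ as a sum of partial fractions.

(6t + 3) = P(t - 4)² + Q(t - 4) + R. At t = 4: R = 6·4 + 3 = 27. Coefficients: P = 0, Q = 6
Result: 6/(t - 4)² + 27/(t - 4)³


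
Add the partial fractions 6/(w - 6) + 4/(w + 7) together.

Common denominator (w - 6)(w + 7). Numerator: 6(w + 7) + 4(w - 6) = (6w + 42) + (4w - 24) = 10w + 18
Result: (10w + 18)/[(w - 6)(w + 7)]


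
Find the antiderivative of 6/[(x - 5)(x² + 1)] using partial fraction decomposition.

Cover-up at x=5: A = 6/(5²+1) = 3/13. Coeff matching: B = -3/13, C = -15/13. Decomposition: (3/13)/(x - 5) - ((3/13)x + 15/13)/(x² + 1). Integrate: linear → ln, quadratic → (1/2)ln + arctan: (3/13) ln|(x - 5)| - (3/26) ln(x² + 1) - (15/13) arctan(x) + C


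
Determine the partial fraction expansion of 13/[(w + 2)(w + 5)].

13/(w + 2)(w + 5) = A/(w + 2) + B/(w + 5). A = 13/(-2 + 5) = 13/3, B = 13/(-5 + 2) = -13/3
Result: (13/3)/(w + 2) - (13/3)/(w + 5)


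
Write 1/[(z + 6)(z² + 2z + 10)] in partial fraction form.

Cover-up at z = -6: A = 1/((-6)² + 2·(-6) + 10) = 1/34. Then B = -A = -1/34, C = -A·(2 - 6) = 2/17
Result: (1/34)/(z + 6) - ((1/34)z - 2/17)/(z² + 2z + 10)


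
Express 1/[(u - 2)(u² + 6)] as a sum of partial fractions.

Cover-up at u = 2: A = 1/(2² + 6) = 1/10. Then B = -A = -1/10, C = -A·(0 + 2) = -1/5
Result: (1/10)/(u - 2) - ((1/10)u + 1/5)/(u² + 6)


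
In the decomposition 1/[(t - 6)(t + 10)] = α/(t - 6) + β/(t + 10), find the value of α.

Cover-up at t = 6: α = 1/(6 + 10) = 1/16


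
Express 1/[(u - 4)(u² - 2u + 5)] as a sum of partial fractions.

Cover-up at u = 4: P = 1/(4² - 2·4 + 5) = 1/13. Then Q = -P = -1/13, R = -P·(-2 + 4) = -2/13
Result: (1/13)/(u - 4) - ((1/13)u + 2/13)/(u² - 2u + 5)


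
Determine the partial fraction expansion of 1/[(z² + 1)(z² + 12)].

Coefficient matching gives α = γ = 0, β = 1/(12-1) = 1/11, δ = -β = -1/11
Result: (1/11)/(z² + 1) - (1/11)/(z² + 12)


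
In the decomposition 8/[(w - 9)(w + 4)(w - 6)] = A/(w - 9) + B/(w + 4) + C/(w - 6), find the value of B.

Cover-up at w = -4: B = 8/[(-4 - 9)(-4 - 6)] = 8/[(-13)(-10)] = 8/130 = 4/65


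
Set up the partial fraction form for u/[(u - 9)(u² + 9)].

Linear + irreducible quadratic: P/(u - 9) + (Qu + R)/(u² + 9)


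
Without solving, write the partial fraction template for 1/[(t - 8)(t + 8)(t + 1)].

Three distinct linear factors: A/(t - 8) + B/(t + 8) + C/(t + 1)


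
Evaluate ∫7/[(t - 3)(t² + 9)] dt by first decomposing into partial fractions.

Cover-up at t=3: P = 7/(3²+9) = 7/18. Coeff matching: Q = -7/18, R = -7/6. Decomposition: (7/18)/(t - 3) - ((7/18)t + 7/6)/(t² + 9). Integrate: linear → ln, quadratic → (1/2)ln + arctan: (7/18) ln|(t - 3)| - (7/36) ln(t² + 9) - (7/18) arctan(t/3) + C


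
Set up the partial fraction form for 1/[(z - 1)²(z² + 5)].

Repeated linear + quadratic: α/(z - 1) + β/(z - 1)² + (γz + δ)/(z² + 5)


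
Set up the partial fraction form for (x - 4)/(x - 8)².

Repeated linear factor: P/(x - 8) + Q/(x - 8)²


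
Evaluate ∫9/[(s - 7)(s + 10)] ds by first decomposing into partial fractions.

Decompose: 9/[(s - 7)(s + 10)] = (9/17)/(s - 7) - (9/17)/(s + 10). Integrate each term: (9/17) ln|(s - 7)| - (9/17) ln|(s + 10)| + C


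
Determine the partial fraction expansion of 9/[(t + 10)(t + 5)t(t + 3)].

Using Heaviside cover-up: (-9/350)/(t + 10) + (9/50)/(t + 5) + (3/50)/t - (3/14)/(t + 3)


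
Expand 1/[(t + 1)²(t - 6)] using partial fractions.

Cover-up at t=6: γ = 1/(6 + 1)² = 1/49. Cover-up at t=-1: β = 1/(-1 - 6) = -1/7. Comparing t² coeff: α = -γ = -1/49
Result: (-1/49)/(t + 1) - (1/7)/(t + 1)² + (1/49)/(t - 6)


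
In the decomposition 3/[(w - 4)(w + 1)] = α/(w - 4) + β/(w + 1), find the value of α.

Cover-up at w = 4: α = 3/(4 + 1) = 3/5


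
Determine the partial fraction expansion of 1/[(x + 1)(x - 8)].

1/(x + 1)(x - 8) = A/(x + 1) + B/(x - 8). A = 1/(-1 - 8) = -1/9, B = 1/(8 + 1) = 1/9
Result: (-1/9)/(x + 1) + (1/9)/(x - 8)


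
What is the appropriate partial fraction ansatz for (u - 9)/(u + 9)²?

Repeated linear factor: α/(u + 9) + β/(u + 9)²


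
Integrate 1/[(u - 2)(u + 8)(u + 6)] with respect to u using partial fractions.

Cover-up: α = 1/80, β = 1/20, γ = -1/16. Decomposition: (1/80)/(u - 2) + (1/20)/(u + 8) - (1/16)/(u + 6). Integrate each term: (1/80) ln|(u - 2)| + (1/20) ln|(u + 8)| - (1/16) ln|(u + 6)| + C


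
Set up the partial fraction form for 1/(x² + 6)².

Repeated quadratic factor: (Px + Q)/(x² + 6) + (Rx + S)/(x² + 6)²


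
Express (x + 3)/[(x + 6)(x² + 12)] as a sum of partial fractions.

At x=-6: P = (1·(-6) + 3)/((-6)² + 12) = -1/16. Q = -P = 1/16, R = 1 - (-6)·P = 5/8
Result: (-1/16)/(x + 6) + ((1/16)x + 5/8)/(x² + 12)


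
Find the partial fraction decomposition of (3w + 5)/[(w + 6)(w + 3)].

At w=-6: A = (3·(-6) + 5)/(-6 + 3) = 13/3. At w=-3: B = (3·(-3) + 5)/(-3 + 6) = -4/3
Result: (13/3)/(w + 6) - (4/3)/(w + 3)


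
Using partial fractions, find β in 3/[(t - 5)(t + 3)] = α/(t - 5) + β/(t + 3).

Cover-up at t = -3: β = 3/(-3 - 5) = -3/8


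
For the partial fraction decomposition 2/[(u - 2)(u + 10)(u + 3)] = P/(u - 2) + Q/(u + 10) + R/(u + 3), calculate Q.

Cover-up at u = -10: Q = 2/[(-10 - 2)(-10 + 3)] = 2/[(-12)(-7)] = 2/84 = 1/42


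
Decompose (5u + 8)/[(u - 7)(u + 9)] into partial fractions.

At u=7: P = (5·7 + 8)/(7 + 9) = 43/16. At u=-9: Q = (5·(-9) + 8)/(-9 - 7) = 37/16
Result: (43/16)/(u - 7) + (37/16)/(u + 9)


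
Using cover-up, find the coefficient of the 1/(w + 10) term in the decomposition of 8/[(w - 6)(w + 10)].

Cover (w + 10), set w=-10: 8/((w - 6) at w=-10) = 8/(-16) = -1/2


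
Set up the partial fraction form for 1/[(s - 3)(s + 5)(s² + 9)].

Two linear + quadratic: P/(s - 3) + Q/(s + 5) + (Rs + S)/(s² + 9)


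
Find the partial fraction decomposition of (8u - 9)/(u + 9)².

(8u - 9) = α(u + 9) + β. At u = -9: β = 8·(-9) - 9 = -81. Coeff of u: α = 8
Result: 8/(u + 9) - 81/(u + 9)²


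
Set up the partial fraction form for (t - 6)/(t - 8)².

Repeated linear factor: α/(t - 8) + β/(t - 8)²


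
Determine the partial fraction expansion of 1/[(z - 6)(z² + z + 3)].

Cover-up at z = 6: α = 1/(6² + 1·6 + 3) = 1/45. Then β = -α = -1/45, γ = -α·(1 + 6) = -7/45
Result: (1/45)/(z - 6) - ((1/45)z + 7/45)/(z² + z + 3)


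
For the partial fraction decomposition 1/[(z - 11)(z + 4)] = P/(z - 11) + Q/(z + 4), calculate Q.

Cover-up at z = -4: Q = 1/(-4 - 11) = -1/15


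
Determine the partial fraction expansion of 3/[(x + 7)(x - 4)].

3/(x + 7)(x - 4) = A/(x + 7) + B/(x - 4). A = 3/(-7 - 4) = -3/11, B = 3/(4 + 7) = 3/11
Result: (-3/11)/(x + 7) + (3/11)/(x - 4)


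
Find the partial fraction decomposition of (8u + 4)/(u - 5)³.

(8u + 4) = α(u - 5)² + β(u - 5) + γ. At u = 5: γ = 8·5 + 4 = 44. Coefficients: α = 0, β = 8
Result: 8/(u - 5)² + 44/(u - 5)³


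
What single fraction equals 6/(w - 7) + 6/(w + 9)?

Common denominator (w - 7)(w + 9). Numerator: 6(w + 9) + 6(w - 7) = (6w + 54) + (6w - 42) = 12w + 12
Result: (12w + 12)/[(w - 7)(w + 9)]


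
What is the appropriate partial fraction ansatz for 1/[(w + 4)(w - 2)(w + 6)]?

Three distinct linear factors: P/(w + 4) + Q/(w - 2) + R/(w + 6)


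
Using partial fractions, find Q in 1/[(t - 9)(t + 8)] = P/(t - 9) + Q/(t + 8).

Cover-up at t = -8: Q = 1/(-8 - 9) = -1/17


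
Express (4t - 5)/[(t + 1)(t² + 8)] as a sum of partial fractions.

At t=-1: P = (4·(-1) - 5)/((-1)² + 8) = -1. Q = -P = 1, R = 4 - (-1)·P = 3
Result: -1/(t + 1) + (t + 3)/(t² + 8)


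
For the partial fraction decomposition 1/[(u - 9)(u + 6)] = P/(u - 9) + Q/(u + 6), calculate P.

Cover-up at u = 9: P = 1/(9 + 6) = 1/15


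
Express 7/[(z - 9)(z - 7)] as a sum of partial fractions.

7/(z - 9)(z - 7) = P/(z - 9) + Q/(z - 7). P = 7/(9 - 7) = 7/2, Q = 7/(7 - 9) = -7/2
Result: (7/2)/(z - 9) - (7/2)/(z - 7)


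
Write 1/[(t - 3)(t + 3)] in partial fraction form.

1/(t - 3)(t + 3) = A/(t - 3) + B/(t + 3). A = 1/(3 + 3) = 1/6, B = 1/(-3 - 3) = -1/6
Result: (1/6)/(t - 3) - (1/6)/(t + 3)


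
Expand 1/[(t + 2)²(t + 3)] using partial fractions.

Cover-up at t=-3: R = 1/(-3 + 2)² = 1. Cover-up at t=-2: Q = 1/(-2 + 3) = 1. Comparing t² coeff: P = -R = -1
Result: -1/(t + 2) + 1/(t + 2)² + 1/(t + 3)


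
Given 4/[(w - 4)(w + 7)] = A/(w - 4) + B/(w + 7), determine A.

Cover-up at w = 4: A = 4/(4 + 7) = 4/11


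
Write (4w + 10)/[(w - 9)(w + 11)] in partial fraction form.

At w=9: P = (4·9 + 10)/(9 + 11) = 23/10. At w=-11: Q = (4·(-11) + 10)/(-11 - 9) = 17/10
Result: (23/10)/(w - 9) + (17/10)/(w + 11)


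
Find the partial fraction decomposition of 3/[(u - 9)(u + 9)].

3/(u - 9)(u + 9) = P/(u - 9) + Q/(u + 9). P = 3/(9 + 9) = 1/6, Q = 3/(-9 - 9) = -1/6
Result: (1/6)/(u - 9) - (1/6)/(u + 9)


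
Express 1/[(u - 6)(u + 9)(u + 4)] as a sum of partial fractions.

Using cover-up method: P = 1/150, Q = 1/75, R = -1/50
Result: (1/150)/(u - 6) + (1/75)/(u + 9) - (1/50)/(u + 4)


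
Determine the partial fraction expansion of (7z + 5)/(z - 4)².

(7z + 5) = α(z - 4) + β. At z = 4: β = 7·4 + 5 = 33. Coeff of z: α = 7
Result: 7/(z - 4) + 33/(z - 4)²


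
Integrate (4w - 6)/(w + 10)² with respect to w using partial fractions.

Decompose: α = 4, β = 4·(-10) - 6 = -46, so (4w - 6)/(w + 10)² = 4/(w + 10) - 46/(w + 10)². Integrate: ∫ α/(w + 10) dw = 4 ln|(w + 10)|; ∫ β/(w + 10)² dw = 46/(w + 10). Sum: 4 ln|(w + 10)| + 46/(w + 10) + C


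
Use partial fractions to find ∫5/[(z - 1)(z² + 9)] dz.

Cover-up at z=1: A = 5/(1²+9) = 1/2. Coeff matching: B = -1/2, C = -1/2. Decomposition: (1/2)/(z - 1) - ((1/2)z + 1/2)/(z² + 9). Integrate: linear → ln, quadratic → (1/2)ln + arctan: (1/2) ln|(z - 1)| - (1/4) ln(z² + 9) - (1/6) arctan(z/3) + C


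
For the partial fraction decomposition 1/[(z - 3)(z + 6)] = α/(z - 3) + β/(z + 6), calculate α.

Cover-up at z = 3: α = 1/(3 + 6) = 1/9


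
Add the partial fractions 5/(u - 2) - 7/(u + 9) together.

Common denominator (u - 2)(u + 9). Numerator: 5(u + 9) - 7(u - 2) = (5u + 45) - (7u - 14) = -2u + 59
Result: (-2u + 59)/[(u - 2)(u + 9)]


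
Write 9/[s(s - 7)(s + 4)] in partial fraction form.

Using cover-up method: A = -9/28, B = 9/77, C = 9/44
Result: (-9/28)/s + (9/77)/(s - 7) + (9/44)/(s + 4)


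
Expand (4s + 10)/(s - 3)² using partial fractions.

(4s + 10) = α(s - 3) + β. At s = 3: β = 4·3 + 10 = 22. Coeff of s: α = 4
Result: 4/(s - 3) + 22/(s - 3)²


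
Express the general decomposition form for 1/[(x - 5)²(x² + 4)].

Repeated linear + quadratic: α/(x - 5) + β/(x - 5)² + (γx + δ)/(x² + 4)


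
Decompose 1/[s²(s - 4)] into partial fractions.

Cover-up at s=4: γ = 1/(4 - 0)² = 1/16. Cover-up at s=0: β = 1/(0 - 4) = -1/4. Comparing s² coeff: α = -γ = -1/16
Result: (-1/16)/s - (1/4)/s² + (1/16)/(s - 4)


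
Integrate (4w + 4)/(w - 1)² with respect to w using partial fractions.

Decompose: A = 4, B = 4·1 + 4 = 8, so (4w + 4)/(w - 1)² = 4/(w - 1) + 8/(w - 1)². Integrate: ∫ A/(w - 1) dw = 4 ln|(w - 1)|; ∫ B/(w - 1)² dw = -8/(w - 1). Sum: 4 ln|(w - 1)| - 8/(w - 1) + C


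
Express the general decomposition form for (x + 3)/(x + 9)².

Repeated linear factor: A/(x + 9) + B/(x + 9)²


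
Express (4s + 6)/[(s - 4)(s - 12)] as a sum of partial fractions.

At s=4: α = (4·4 + 6)/(4 - 12) = -11/4. At s=12: β = (4·12 + 6)/(12 - 4) = 27/4
Result: (-11/4)/(s - 4) + (27/4)/(s - 12)


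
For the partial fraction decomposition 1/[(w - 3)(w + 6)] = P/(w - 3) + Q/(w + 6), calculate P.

Cover-up at w = 3: P = 1/(3 + 6) = 1/9


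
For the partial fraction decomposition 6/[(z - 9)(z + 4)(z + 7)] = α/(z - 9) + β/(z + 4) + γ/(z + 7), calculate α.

Cover-up at z = 9: α = 6/[(9 + 4)(9 + 7)] = 6/[(13)(16)] = 6/208 = 3/104


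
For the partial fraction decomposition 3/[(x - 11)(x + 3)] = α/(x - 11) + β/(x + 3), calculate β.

Cover-up at x = -3: β = 3/(-3 - 11) = -3/14


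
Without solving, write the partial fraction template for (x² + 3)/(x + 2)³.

Repeated linear factor (power 3): α/(x + 2) + β/(x + 2)² + γ/(x + 2)³


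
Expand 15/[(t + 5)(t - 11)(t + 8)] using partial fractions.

Using cover-up method: A = -5/16, B = 15/304, C = 5/19
Result: (-5/16)/(t + 5) + (15/304)/(t - 11) + (5/19)/(t + 8)


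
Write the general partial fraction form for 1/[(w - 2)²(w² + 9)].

Repeated linear + quadratic: P/(w - 2) + Q/(w - 2)² + (Rw + S)/(w² + 9)


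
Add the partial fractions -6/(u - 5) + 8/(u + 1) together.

Common denominator (u - 5)(u + 1). Numerator: -6(u + 1) + 8(u - 5) = (-6u - 6) + (8u - 40) = 2u - 46
Result: (2u - 46)/[(u - 5)(u + 1)]


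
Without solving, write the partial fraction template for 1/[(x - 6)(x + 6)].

Distinct linear factors: P/(x - 6) + Q/(x + 6)


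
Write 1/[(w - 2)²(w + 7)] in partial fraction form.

Cover-up at w=-7: C = 1/(-7 - 2)² = 1/81. Cover-up at w=2: B = 1/(2 + 7) = 1/9. Comparing w² coeff: A = -C = -1/81
Result: (-1/81)/(w - 2) + (1/9)/(w - 2)² + (1/81)/(w + 7)


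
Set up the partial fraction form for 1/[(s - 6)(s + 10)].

Distinct linear factors: α/(s - 6) + β/(s + 10)


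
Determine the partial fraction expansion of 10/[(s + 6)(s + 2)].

10/(s + 6)(s + 2) = α/(s + 6) + β/(s + 2). α = 10/(-6 + 2) = -5/2, β = 10/(-2 + 6) = 5/2
Result: (-5/2)/(s + 6) + (5/2)/(s + 2)


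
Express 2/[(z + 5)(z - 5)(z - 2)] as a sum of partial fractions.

Using cover-up method: α = 1/35, β = 1/15, γ = -2/21
Result: (1/35)/(z + 5) + (1/15)/(z - 5) - (2/21)/(z - 2)


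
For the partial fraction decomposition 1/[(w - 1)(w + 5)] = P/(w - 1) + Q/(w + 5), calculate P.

Cover-up at w = 1: P = 1/(1 + 5) = 1/6


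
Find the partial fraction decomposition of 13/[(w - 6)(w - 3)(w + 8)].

Using cover-up method: α = 13/42, β = -13/33, γ = 13/154
Result: (13/42)/(w - 6) - (13/33)/(w - 3) + (13/154)/(w + 8)


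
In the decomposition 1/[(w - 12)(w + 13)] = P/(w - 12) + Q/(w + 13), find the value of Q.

Cover-up at w = -13: Q = 1/(-13 - 12) = -1/25


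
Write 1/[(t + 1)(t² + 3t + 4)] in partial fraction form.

Cover-up at t = -1: α = 1/((-1)² + 3·(-1) + 4) = 1/2. Then β = -α = -1/2, γ = -α·(3 - 1) = -1
Result: (1/2)/(t + 1) - ((1/2)t + 1)/(t² + 3t + 4)


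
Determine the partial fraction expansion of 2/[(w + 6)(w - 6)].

2/(w + 6)(w - 6) = α/(w + 6) + β/(w - 6). α = 2/(-6 - 6) = -1/6, β = 2/(6 + 6) = 1/6
Result: (-1/6)/(w + 6) + (1/6)/(w - 6)


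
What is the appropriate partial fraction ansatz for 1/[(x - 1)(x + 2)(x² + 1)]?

Two linear + quadratic: A/(x - 1) + B/(x + 2) + (Cx + D)/(x² + 1)


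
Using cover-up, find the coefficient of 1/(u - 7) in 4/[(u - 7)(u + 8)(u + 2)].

Cover (u - 7), set u=7: 4/[(7 + 8)(7 + 2)] = 4/135


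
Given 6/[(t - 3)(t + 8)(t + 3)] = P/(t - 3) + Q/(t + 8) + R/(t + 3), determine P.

Cover-up at t = 3: P = 6/[(3 + 8)(3 + 3)] = 6/[(11)(6)] = 6/66 = 1/11
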